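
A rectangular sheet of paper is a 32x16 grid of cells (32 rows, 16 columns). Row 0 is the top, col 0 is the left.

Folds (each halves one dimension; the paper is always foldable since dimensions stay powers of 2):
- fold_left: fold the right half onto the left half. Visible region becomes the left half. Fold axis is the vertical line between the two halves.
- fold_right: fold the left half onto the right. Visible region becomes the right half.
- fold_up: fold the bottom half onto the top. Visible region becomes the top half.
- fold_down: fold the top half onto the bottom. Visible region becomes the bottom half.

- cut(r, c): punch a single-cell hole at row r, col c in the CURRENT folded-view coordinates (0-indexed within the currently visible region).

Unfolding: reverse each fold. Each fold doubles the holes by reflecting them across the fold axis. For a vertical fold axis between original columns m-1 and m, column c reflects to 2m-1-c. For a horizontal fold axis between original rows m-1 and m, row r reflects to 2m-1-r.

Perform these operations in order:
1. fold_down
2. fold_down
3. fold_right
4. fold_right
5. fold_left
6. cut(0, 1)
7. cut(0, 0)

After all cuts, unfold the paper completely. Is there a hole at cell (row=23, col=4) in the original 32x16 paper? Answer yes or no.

Answer: yes

Derivation:
Op 1 fold_down: fold axis h@16; visible region now rows[16,32) x cols[0,16) = 16x16
Op 2 fold_down: fold axis h@24; visible region now rows[24,32) x cols[0,16) = 8x16
Op 3 fold_right: fold axis v@8; visible region now rows[24,32) x cols[8,16) = 8x8
Op 4 fold_right: fold axis v@12; visible region now rows[24,32) x cols[12,16) = 8x4
Op 5 fold_left: fold axis v@14; visible region now rows[24,32) x cols[12,14) = 8x2
Op 6 cut(0, 1): punch at orig (24,13); cuts so far [(24, 13)]; region rows[24,32) x cols[12,14) = 8x2
Op 7 cut(0, 0): punch at orig (24,12); cuts so far [(24, 12), (24, 13)]; region rows[24,32) x cols[12,14) = 8x2
Unfold 1 (reflect across v@14): 4 holes -> [(24, 12), (24, 13), (24, 14), (24, 15)]
Unfold 2 (reflect across v@12): 8 holes -> [(24, 8), (24, 9), (24, 10), (24, 11), (24, 12), (24, 13), (24, 14), (24, 15)]
Unfold 3 (reflect across v@8): 16 holes -> [(24, 0), (24, 1), (24, 2), (24, 3), (24, 4), (24, 5), (24, 6), (24, 7), (24, 8), (24, 9), (24, 10), (24, 11), (24, 12), (24, 13), (24, 14), (24, 15)]
Unfold 4 (reflect across h@24): 32 holes -> [(23, 0), (23, 1), (23, 2), (23, 3), (23, 4), (23, 5), (23, 6), (23, 7), (23, 8), (23, 9), (23, 10), (23, 11), (23, 12), (23, 13), (23, 14), (23, 15), (24, 0), (24, 1), (24, 2), (24, 3), (24, 4), (24, 5), (24, 6), (24, 7), (24, 8), (24, 9), (24, 10), (24, 11), (24, 12), (24, 13), (24, 14), (24, 15)]
Unfold 5 (reflect across h@16): 64 holes -> [(7, 0), (7, 1), (7, 2), (7, 3), (7, 4), (7, 5), (7, 6), (7, 7), (7, 8), (7, 9), (7, 10), (7, 11), (7, 12), (7, 13), (7, 14), (7, 15), (8, 0), (8, 1), (8, 2), (8, 3), (8, 4), (8, 5), (8, 6), (8, 7), (8, 8), (8, 9), (8, 10), (8, 11), (8, 12), (8, 13), (8, 14), (8, 15), (23, 0), (23, 1), (23, 2), (23, 3), (23, 4), (23, 5), (23, 6), (23, 7), (23, 8), (23, 9), (23, 10), (23, 11), (23, 12), (23, 13), (23, 14), (23, 15), (24, 0), (24, 1), (24, 2), (24, 3), (24, 4), (24, 5), (24, 6), (24, 7), (24, 8), (24, 9), (24, 10), (24, 11), (24, 12), (24, 13), (24, 14), (24, 15)]
Holes: [(7, 0), (7, 1), (7, 2), (7, 3), (7, 4), (7, 5), (7, 6), (7, 7), (7, 8), (7, 9), (7, 10), (7, 11), (7, 12), (7, 13), (7, 14), (7, 15), (8, 0), (8, 1), (8, 2), (8, 3), (8, 4), (8, 5), (8, 6), (8, 7), (8, 8), (8, 9), (8, 10), (8, 11), (8, 12), (8, 13), (8, 14), (8, 15), (23, 0), (23, 1), (23, 2), (23, 3), (23, 4), (23, 5), (23, 6), (23, 7), (23, 8), (23, 9), (23, 10), (23, 11), (23, 12), (23, 13), (23, 14), (23, 15), (24, 0), (24, 1), (24, 2), (24, 3), (24, 4), (24, 5), (24, 6), (24, 7), (24, 8), (24, 9), (24, 10), (24, 11), (24, 12), (24, 13), (24, 14), (24, 15)]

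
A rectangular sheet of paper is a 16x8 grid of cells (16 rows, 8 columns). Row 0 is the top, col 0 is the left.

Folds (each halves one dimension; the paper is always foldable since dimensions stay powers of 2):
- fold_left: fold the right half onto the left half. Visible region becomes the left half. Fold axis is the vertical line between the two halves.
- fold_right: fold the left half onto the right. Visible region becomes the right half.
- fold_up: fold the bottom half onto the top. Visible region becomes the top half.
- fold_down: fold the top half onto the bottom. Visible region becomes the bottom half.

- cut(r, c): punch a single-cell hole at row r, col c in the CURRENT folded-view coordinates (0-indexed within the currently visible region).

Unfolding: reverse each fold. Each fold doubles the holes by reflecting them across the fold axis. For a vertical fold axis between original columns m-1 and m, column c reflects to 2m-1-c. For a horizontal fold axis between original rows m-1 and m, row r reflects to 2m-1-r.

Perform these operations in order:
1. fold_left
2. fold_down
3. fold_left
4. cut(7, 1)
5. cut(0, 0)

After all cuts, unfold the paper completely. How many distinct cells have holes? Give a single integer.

Op 1 fold_left: fold axis v@4; visible region now rows[0,16) x cols[0,4) = 16x4
Op 2 fold_down: fold axis h@8; visible region now rows[8,16) x cols[0,4) = 8x4
Op 3 fold_left: fold axis v@2; visible region now rows[8,16) x cols[0,2) = 8x2
Op 4 cut(7, 1): punch at orig (15,1); cuts so far [(15, 1)]; region rows[8,16) x cols[0,2) = 8x2
Op 5 cut(0, 0): punch at orig (8,0); cuts so far [(8, 0), (15, 1)]; region rows[8,16) x cols[0,2) = 8x2
Unfold 1 (reflect across v@2): 4 holes -> [(8, 0), (8, 3), (15, 1), (15, 2)]
Unfold 2 (reflect across h@8): 8 holes -> [(0, 1), (0, 2), (7, 0), (7, 3), (8, 0), (8, 3), (15, 1), (15, 2)]
Unfold 3 (reflect across v@4): 16 holes -> [(0, 1), (0, 2), (0, 5), (0, 6), (7, 0), (7, 3), (7, 4), (7, 7), (8, 0), (8, 3), (8, 4), (8, 7), (15, 1), (15, 2), (15, 5), (15, 6)]

Answer: 16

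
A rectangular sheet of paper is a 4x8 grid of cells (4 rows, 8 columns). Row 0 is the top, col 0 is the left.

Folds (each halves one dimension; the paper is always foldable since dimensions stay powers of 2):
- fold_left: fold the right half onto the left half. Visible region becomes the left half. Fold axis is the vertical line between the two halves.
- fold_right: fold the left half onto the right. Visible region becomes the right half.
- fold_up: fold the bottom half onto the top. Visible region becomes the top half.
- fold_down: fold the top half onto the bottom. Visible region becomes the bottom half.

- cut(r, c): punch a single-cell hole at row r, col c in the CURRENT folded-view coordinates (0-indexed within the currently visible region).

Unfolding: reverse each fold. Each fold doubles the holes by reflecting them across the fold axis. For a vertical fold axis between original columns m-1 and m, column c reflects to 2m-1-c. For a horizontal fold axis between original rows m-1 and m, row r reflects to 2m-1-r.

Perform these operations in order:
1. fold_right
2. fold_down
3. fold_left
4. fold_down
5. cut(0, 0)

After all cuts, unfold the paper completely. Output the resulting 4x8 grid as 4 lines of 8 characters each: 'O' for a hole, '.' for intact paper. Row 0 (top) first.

Op 1 fold_right: fold axis v@4; visible region now rows[0,4) x cols[4,8) = 4x4
Op 2 fold_down: fold axis h@2; visible region now rows[2,4) x cols[4,8) = 2x4
Op 3 fold_left: fold axis v@6; visible region now rows[2,4) x cols[4,6) = 2x2
Op 4 fold_down: fold axis h@3; visible region now rows[3,4) x cols[4,6) = 1x2
Op 5 cut(0, 0): punch at orig (3,4); cuts so far [(3, 4)]; region rows[3,4) x cols[4,6) = 1x2
Unfold 1 (reflect across h@3): 2 holes -> [(2, 4), (3, 4)]
Unfold 2 (reflect across v@6): 4 holes -> [(2, 4), (2, 7), (3, 4), (3, 7)]
Unfold 3 (reflect across h@2): 8 holes -> [(0, 4), (0, 7), (1, 4), (1, 7), (2, 4), (2, 7), (3, 4), (3, 7)]
Unfold 4 (reflect across v@4): 16 holes -> [(0, 0), (0, 3), (0, 4), (0, 7), (1, 0), (1, 3), (1, 4), (1, 7), (2, 0), (2, 3), (2, 4), (2, 7), (3, 0), (3, 3), (3, 4), (3, 7)]

Answer: O..OO..O
O..OO..O
O..OO..O
O..OO..O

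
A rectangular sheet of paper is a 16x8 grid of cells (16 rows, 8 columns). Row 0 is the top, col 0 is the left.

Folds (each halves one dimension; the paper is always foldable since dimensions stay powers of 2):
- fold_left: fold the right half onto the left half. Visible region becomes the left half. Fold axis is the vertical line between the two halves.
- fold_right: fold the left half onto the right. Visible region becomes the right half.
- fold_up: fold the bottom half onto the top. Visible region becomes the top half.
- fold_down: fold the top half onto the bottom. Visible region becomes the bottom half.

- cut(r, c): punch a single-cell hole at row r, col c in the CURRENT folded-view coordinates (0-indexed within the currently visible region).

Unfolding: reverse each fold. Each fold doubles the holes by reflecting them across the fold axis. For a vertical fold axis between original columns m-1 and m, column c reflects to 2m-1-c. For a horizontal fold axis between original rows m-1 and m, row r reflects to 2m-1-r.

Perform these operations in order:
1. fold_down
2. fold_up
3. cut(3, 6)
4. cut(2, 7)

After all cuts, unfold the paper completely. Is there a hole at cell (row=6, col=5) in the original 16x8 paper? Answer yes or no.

Op 1 fold_down: fold axis h@8; visible region now rows[8,16) x cols[0,8) = 8x8
Op 2 fold_up: fold axis h@12; visible region now rows[8,12) x cols[0,8) = 4x8
Op 3 cut(3, 6): punch at orig (11,6); cuts so far [(11, 6)]; region rows[8,12) x cols[0,8) = 4x8
Op 4 cut(2, 7): punch at orig (10,7); cuts so far [(10, 7), (11, 6)]; region rows[8,12) x cols[0,8) = 4x8
Unfold 1 (reflect across h@12): 4 holes -> [(10, 7), (11, 6), (12, 6), (13, 7)]
Unfold 2 (reflect across h@8): 8 holes -> [(2, 7), (3, 6), (4, 6), (5, 7), (10, 7), (11, 6), (12, 6), (13, 7)]
Holes: [(2, 7), (3, 6), (4, 6), (5, 7), (10, 7), (11, 6), (12, 6), (13, 7)]

Answer: no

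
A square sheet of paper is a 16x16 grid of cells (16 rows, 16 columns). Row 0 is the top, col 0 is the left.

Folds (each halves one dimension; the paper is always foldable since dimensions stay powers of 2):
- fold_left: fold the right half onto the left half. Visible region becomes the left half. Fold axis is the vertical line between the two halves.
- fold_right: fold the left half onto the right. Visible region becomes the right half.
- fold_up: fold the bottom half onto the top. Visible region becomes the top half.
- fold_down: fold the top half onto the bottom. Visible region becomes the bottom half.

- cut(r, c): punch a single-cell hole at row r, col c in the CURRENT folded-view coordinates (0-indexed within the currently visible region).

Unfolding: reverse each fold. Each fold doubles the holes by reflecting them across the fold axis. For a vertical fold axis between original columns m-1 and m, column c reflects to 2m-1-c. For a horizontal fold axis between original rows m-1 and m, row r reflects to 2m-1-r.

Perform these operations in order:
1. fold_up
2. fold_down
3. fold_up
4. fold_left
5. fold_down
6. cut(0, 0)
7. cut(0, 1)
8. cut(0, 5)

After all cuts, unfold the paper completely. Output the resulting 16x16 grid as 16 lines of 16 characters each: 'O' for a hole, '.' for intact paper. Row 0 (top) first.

Answer: OO...O....O...OO
OO...O....O...OO
OO...O....O...OO
OO...O....O...OO
OO...O....O...OO
OO...O....O...OO
OO...O....O...OO
OO...O....O...OO
OO...O....O...OO
OO...O....O...OO
OO...O....O...OO
OO...O....O...OO
OO...O....O...OO
OO...O....O...OO
OO...O....O...OO
OO...O....O...OO

Derivation:
Op 1 fold_up: fold axis h@8; visible region now rows[0,8) x cols[0,16) = 8x16
Op 2 fold_down: fold axis h@4; visible region now rows[4,8) x cols[0,16) = 4x16
Op 3 fold_up: fold axis h@6; visible region now rows[4,6) x cols[0,16) = 2x16
Op 4 fold_left: fold axis v@8; visible region now rows[4,6) x cols[0,8) = 2x8
Op 5 fold_down: fold axis h@5; visible region now rows[5,6) x cols[0,8) = 1x8
Op 6 cut(0, 0): punch at orig (5,0); cuts so far [(5, 0)]; region rows[5,6) x cols[0,8) = 1x8
Op 7 cut(0, 1): punch at orig (5,1); cuts so far [(5, 0), (5, 1)]; region rows[5,6) x cols[0,8) = 1x8
Op 8 cut(0, 5): punch at orig (5,5); cuts so far [(5, 0), (5, 1), (5, 5)]; region rows[5,6) x cols[0,8) = 1x8
Unfold 1 (reflect across h@5): 6 holes -> [(4, 0), (4, 1), (4, 5), (5, 0), (5, 1), (5, 5)]
Unfold 2 (reflect across v@8): 12 holes -> [(4, 0), (4, 1), (4, 5), (4, 10), (4, 14), (4, 15), (5, 0), (5, 1), (5, 5), (5, 10), (5, 14), (5, 15)]
Unfold 3 (reflect across h@6): 24 holes -> [(4, 0), (4, 1), (4, 5), (4, 10), (4, 14), (4, 15), (5, 0), (5, 1), (5, 5), (5, 10), (5, 14), (5, 15), (6, 0), (6, 1), (6, 5), (6, 10), (6, 14), (6, 15), (7, 0), (7, 1), (7, 5), (7, 10), (7, 14), (7, 15)]
Unfold 4 (reflect across h@4): 48 holes -> [(0, 0), (0, 1), (0, 5), (0, 10), (0, 14), (0, 15), (1, 0), (1, 1), (1, 5), (1, 10), (1, 14), (1, 15), (2, 0), (2, 1), (2, 5), (2, 10), (2, 14), (2, 15), (3, 0), (3, 1), (3, 5), (3, 10), (3, 14), (3, 15), (4, 0), (4, 1), (4, 5), (4, 10), (4, 14), (4, 15), (5, 0), (5, 1), (5, 5), (5, 10), (5, 14), (5, 15), (6, 0), (6, 1), (6, 5), (6, 10), (6, 14), (6, 15), (7, 0), (7, 1), (7, 5), (7, 10), (7, 14), (7, 15)]
Unfold 5 (reflect across h@8): 96 holes -> [(0, 0), (0, 1), (0, 5), (0, 10), (0, 14), (0, 15), (1, 0), (1, 1), (1, 5), (1, 10), (1, 14), (1, 15), (2, 0), (2, 1), (2, 5), (2, 10), (2, 14), (2, 15), (3, 0), (3, 1), (3, 5), (3, 10), (3, 14), (3, 15), (4, 0), (4, 1), (4, 5), (4, 10), (4, 14), (4, 15), (5, 0), (5, 1), (5, 5), (5, 10), (5, 14), (5, 15), (6, 0), (6, 1), (6, 5), (6, 10), (6, 14), (6, 15), (7, 0), (7, 1), (7, 5), (7, 10), (7, 14), (7, 15), (8, 0), (8, 1), (8, 5), (8, 10), (8, 14), (8, 15), (9, 0), (9, 1), (9, 5), (9, 10), (9, 14), (9, 15), (10, 0), (10, 1), (10, 5), (10, 10), (10, 14), (10, 15), (11, 0), (11, 1), (11, 5), (11, 10), (11, 14), (11, 15), (12, 0), (12, 1), (12, 5), (12, 10), (12, 14), (12, 15), (13, 0), (13, 1), (13, 5), (13, 10), (13, 14), (13, 15), (14, 0), (14, 1), (14, 5), (14, 10), (14, 14), (14, 15), (15, 0), (15, 1), (15, 5), (15, 10), (15, 14), (15, 15)]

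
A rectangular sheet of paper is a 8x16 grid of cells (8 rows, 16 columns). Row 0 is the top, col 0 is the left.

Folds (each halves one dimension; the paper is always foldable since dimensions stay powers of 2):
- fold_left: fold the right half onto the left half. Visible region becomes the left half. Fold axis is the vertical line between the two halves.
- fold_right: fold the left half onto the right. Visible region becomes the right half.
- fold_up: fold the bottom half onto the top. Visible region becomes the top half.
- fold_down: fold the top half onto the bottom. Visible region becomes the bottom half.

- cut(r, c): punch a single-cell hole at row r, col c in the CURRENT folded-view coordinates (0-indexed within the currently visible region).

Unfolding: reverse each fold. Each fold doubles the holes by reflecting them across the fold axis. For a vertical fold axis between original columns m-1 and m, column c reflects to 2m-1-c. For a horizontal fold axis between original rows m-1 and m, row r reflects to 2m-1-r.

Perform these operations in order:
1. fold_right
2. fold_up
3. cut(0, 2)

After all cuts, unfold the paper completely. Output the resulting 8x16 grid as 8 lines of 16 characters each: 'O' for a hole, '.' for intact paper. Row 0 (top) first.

Op 1 fold_right: fold axis v@8; visible region now rows[0,8) x cols[8,16) = 8x8
Op 2 fold_up: fold axis h@4; visible region now rows[0,4) x cols[8,16) = 4x8
Op 3 cut(0, 2): punch at orig (0,10); cuts so far [(0, 10)]; region rows[0,4) x cols[8,16) = 4x8
Unfold 1 (reflect across h@4): 2 holes -> [(0, 10), (7, 10)]
Unfold 2 (reflect across v@8): 4 holes -> [(0, 5), (0, 10), (7, 5), (7, 10)]

Answer: .....O....O.....
................
................
................
................
................
................
.....O....O.....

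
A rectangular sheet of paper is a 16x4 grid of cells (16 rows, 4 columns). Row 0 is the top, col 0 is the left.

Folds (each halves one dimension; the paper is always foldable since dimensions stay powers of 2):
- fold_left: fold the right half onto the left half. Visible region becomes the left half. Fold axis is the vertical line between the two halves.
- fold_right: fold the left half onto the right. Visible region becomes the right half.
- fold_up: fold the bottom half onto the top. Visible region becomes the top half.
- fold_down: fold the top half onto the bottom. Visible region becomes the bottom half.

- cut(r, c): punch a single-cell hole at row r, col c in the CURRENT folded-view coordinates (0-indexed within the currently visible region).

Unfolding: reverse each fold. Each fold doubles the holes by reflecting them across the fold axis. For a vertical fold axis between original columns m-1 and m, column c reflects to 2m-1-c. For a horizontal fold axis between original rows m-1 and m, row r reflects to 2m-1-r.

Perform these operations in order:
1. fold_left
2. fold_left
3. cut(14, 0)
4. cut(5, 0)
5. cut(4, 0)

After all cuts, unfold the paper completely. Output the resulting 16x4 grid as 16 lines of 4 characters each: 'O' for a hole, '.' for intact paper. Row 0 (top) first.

Op 1 fold_left: fold axis v@2; visible region now rows[0,16) x cols[0,2) = 16x2
Op 2 fold_left: fold axis v@1; visible region now rows[0,16) x cols[0,1) = 16x1
Op 3 cut(14, 0): punch at orig (14,0); cuts so far [(14, 0)]; region rows[0,16) x cols[0,1) = 16x1
Op 4 cut(5, 0): punch at orig (5,0); cuts so far [(5, 0), (14, 0)]; region rows[0,16) x cols[0,1) = 16x1
Op 5 cut(4, 0): punch at orig (4,0); cuts so far [(4, 0), (5, 0), (14, 0)]; region rows[0,16) x cols[0,1) = 16x1
Unfold 1 (reflect across v@1): 6 holes -> [(4, 0), (4, 1), (5, 0), (5, 1), (14, 0), (14, 1)]
Unfold 2 (reflect across v@2): 12 holes -> [(4, 0), (4, 1), (4, 2), (4, 3), (5, 0), (5, 1), (5, 2), (5, 3), (14, 0), (14, 1), (14, 2), (14, 3)]

Answer: ....
....
....
....
OOOO
OOOO
....
....
....
....
....
....
....
....
OOOO
....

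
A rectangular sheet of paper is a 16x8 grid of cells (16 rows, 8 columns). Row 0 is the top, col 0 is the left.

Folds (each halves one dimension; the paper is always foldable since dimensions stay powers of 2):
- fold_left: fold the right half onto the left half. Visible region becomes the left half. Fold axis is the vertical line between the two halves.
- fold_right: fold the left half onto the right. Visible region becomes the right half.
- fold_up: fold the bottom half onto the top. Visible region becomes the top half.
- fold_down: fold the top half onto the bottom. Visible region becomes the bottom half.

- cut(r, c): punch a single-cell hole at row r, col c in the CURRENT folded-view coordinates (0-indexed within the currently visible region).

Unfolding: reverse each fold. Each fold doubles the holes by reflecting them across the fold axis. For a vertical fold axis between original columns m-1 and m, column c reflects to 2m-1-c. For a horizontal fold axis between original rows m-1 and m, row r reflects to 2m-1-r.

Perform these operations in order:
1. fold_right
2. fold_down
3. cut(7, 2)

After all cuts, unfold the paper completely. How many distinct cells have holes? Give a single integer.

Op 1 fold_right: fold axis v@4; visible region now rows[0,16) x cols[4,8) = 16x4
Op 2 fold_down: fold axis h@8; visible region now rows[8,16) x cols[4,8) = 8x4
Op 3 cut(7, 2): punch at orig (15,6); cuts so far [(15, 6)]; region rows[8,16) x cols[4,8) = 8x4
Unfold 1 (reflect across h@8): 2 holes -> [(0, 6), (15, 6)]
Unfold 2 (reflect across v@4): 4 holes -> [(0, 1), (0, 6), (15, 1), (15, 6)]

Answer: 4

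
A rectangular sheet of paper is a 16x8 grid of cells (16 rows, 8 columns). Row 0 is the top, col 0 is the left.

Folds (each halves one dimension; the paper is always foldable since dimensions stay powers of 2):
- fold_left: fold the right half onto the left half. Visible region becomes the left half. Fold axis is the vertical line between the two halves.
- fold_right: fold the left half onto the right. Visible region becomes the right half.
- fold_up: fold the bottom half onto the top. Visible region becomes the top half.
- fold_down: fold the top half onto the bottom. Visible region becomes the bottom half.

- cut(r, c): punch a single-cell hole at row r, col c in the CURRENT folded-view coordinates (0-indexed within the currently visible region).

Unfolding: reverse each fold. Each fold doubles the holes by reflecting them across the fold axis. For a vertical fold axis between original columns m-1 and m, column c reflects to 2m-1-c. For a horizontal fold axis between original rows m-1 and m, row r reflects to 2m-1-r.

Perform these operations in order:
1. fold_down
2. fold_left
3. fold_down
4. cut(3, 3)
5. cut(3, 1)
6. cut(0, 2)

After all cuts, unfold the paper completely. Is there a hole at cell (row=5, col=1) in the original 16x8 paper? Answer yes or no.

Op 1 fold_down: fold axis h@8; visible region now rows[8,16) x cols[0,8) = 8x8
Op 2 fold_left: fold axis v@4; visible region now rows[8,16) x cols[0,4) = 8x4
Op 3 fold_down: fold axis h@12; visible region now rows[12,16) x cols[0,4) = 4x4
Op 4 cut(3, 3): punch at orig (15,3); cuts so far [(15, 3)]; region rows[12,16) x cols[0,4) = 4x4
Op 5 cut(3, 1): punch at orig (15,1); cuts so far [(15, 1), (15, 3)]; region rows[12,16) x cols[0,4) = 4x4
Op 6 cut(0, 2): punch at orig (12,2); cuts so far [(12, 2), (15, 1), (15, 3)]; region rows[12,16) x cols[0,4) = 4x4
Unfold 1 (reflect across h@12): 6 holes -> [(8, 1), (8, 3), (11, 2), (12, 2), (15, 1), (15, 3)]
Unfold 2 (reflect across v@4): 12 holes -> [(8, 1), (8, 3), (8, 4), (8, 6), (11, 2), (11, 5), (12, 2), (12, 5), (15, 1), (15, 3), (15, 4), (15, 6)]
Unfold 3 (reflect across h@8): 24 holes -> [(0, 1), (0, 3), (0, 4), (0, 6), (3, 2), (3, 5), (4, 2), (4, 5), (7, 1), (7, 3), (7, 4), (7, 6), (8, 1), (8, 3), (8, 4), (8, 6), (11, 2), (11, 5), (12, 2), (12, 5), (15, 1), (15, 3), (15, 4), (15, 6)]
Holes: [(0, 1), (0, 3), (0, 4), (0, 6), (3, 2), (3, 5), (4, 2), (4, 5), (7, 1), (7, 3), (7, 4), (7, 6), (8, 1), (8, 3), (8, 4), (8, 6), (11, 2), (11, 5), (12, 2), (12, 5), (15, 1), (15, 3), (15, 4), (15, 6)]

Answer: no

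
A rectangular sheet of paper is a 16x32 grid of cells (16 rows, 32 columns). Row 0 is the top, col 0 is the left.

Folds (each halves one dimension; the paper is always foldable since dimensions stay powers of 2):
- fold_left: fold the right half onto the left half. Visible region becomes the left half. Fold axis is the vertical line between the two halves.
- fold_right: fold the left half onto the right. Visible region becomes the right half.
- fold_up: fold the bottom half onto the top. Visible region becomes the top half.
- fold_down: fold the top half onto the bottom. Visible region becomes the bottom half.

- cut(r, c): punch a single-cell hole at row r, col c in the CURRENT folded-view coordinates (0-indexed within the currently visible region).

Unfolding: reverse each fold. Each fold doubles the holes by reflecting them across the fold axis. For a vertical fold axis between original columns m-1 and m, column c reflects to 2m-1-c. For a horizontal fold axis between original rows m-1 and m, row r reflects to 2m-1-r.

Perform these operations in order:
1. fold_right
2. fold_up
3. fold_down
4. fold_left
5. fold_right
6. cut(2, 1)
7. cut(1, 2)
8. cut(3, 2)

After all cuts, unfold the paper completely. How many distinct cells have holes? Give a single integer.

Answer: 96

Derivation:
Op 1 fold_right: fold axis v@16; visible region now rows[0,16) x cols[16,32) = 16x16
Op 2 fold_up: fold axis h@8; visible region now rows[0,8) x cols[16,32) = 8x16
Op 3 fold_down: fold axis h@4; visible region now rows[4,8) x cols[16,32) = 4x16
Op 4 fold_left: fold axis v@24; visible region now rows[4,8) x cols[16,24) = 4x8
Op 5 fold_right: fold axis v@20; visible region now rows[4,8) x cols[20,24) = 4x4
Op 6 cut(2, 1): punch at orig (6,21); cuts so far [(6, 21)]; region rows[4,8) x cols[20,24) = 4x4
Op 7 cut(1, 2): punch at orig (5,22); cuts so far [(5, 22), (6, 21)]; region rows[4,8) x cols[20,24) = 4x4
Op 8 cut(3, 2): punch at orig (7,22); cuts so far [(5, 22), (6, 21), (7, 22)]; region rows[4,8) x cols[20,24) = 4x4
Unfold 1 (reflect across v@20): 6 holes -> [(5, 17), (5, 22), (6, 18), (6, 21), (7, 17), (7, 22)]
Unfold 2 (reflect across v@24): 12 holes -> [(5, 17), (5, 22), (5, 25), (5, 30), (6, 18), (6, 21), (6, 26), (6, 29), (7, 17), (7, 22), (7, 25), (7, 30)]
Unfold 3 (reflect across h@4): 24 holes -> [(0, 17), (0, 22), (0, 25), (0, 30), (1, 18), (1, 21), (1, 26), (1, 29), (2, 17), (2, 22), (2, 25), (2, 30), (5, 17), (5, 22), (5, 25), (5, 30), (6, 18), (6, 21), (6, 26), (6, 29), (7, 17), (7, 22), (7, 25), (7, 30)]
Unfold 4 (reflect across h@8): 48 holes -> [(0, 17), (0, 22), (0, 25), (0, 30), (1, 18), (1, 21), (1, 26), (1, 29), (2, 17), (2, 22), (2, 25), (2, 30), (5, 17), (5, 22), (5, 25), (5, 30), (6, 18), (6, 21), (6, 26), (6, 29), (7, 17), (7, 22), (7, 25), (7, 30), (8, 17), (8, 22), (8, 25), (8, 30), (9, 18), (9, 21), (9, 26), (9, 29), (10, 17), (10, 22), (10, 25), (10, 30), (13, 17), (13, 22), (13, 25), (13, 30), (14, 18), (14, 21), (14, 26), (14, 29), (15, 17), (15, 22), (15, 25), (15, 30)]
Unfold 5 (reflect across v@16): 96 holes -> [(0, 1), (0, 6), (0, 9), (0, 14), (0, 17), (0, 22), (0, 25), (0, 30), (1, 2), (1, 5), (1, 10), (1, 13), (1, 18), (1, 21), (1, 26), (1, 29), (2, 1), (2, 6), (2, 9), (2, 14), (2, 17), (2, 22), (2, 25), (2, 30), (5, 1), (5, 6), (5, 9), (5, 14), (5, 17), (5, 22), (5, 25), (5, 30), (6, 2), (6, 5), (6, 10), (6, 13), (6, 18), (6, 21), (6, 26), (6, 29), (7, 1), (7, 6), (7, 9), (7, 14), (7, 17), (7, 22), (7, 25), (7, 30), (8, 1), (8, 6), (8, 9), (8, 14), (8, 17), (8, 22), (8, 25), (8, 30), (9, 2), (9, 5), (9, 10), (9, 13), (9, 18), (9, 21), (9, 26), (9, 29), (10, 1), (10, 6), (10, 9), (10, 14), (10, 17), (10, 22), (10, 25), (10, 30), (13, 1), (13, 6), (13, 9), (13, 14), (13, 17), (13, 22), (13, 25), (13, 30), (14, 2), (14, 5), (14, 10), (14, 13), (14, 18), (14, 21), (14, 26), (14, 29), (15, 1), (15, 6), (15, 9), (15, 14), (15, 17), (15, 22), (15, 25), (15, 30)]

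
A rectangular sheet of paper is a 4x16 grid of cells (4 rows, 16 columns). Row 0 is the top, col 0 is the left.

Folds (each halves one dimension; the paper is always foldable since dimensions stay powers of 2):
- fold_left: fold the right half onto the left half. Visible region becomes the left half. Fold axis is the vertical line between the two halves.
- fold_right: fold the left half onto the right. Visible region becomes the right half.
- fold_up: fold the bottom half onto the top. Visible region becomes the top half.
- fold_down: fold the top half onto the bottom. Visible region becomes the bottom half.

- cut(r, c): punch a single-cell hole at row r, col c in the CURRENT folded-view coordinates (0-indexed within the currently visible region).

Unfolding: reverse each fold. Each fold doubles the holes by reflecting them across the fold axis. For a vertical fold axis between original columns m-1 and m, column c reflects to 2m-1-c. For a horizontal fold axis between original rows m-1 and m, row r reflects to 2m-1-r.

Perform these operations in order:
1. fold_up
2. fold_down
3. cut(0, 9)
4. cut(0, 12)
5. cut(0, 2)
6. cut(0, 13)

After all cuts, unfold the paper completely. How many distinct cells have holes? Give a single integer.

Answer: 16

Derivation:
Op 1 fold_up: fold axis h@2; visible region now rows[0,2) x cols[0,16) = 2x16
Op 2 fold_down: fold axis h@1; visible region now rows[1,2) x cols[0,16) = 1x16
Op 3 cut(0, 9): punch at orig (1,9); cuts so far [(1, 9)]; region rows[1,2) x cols[0,16) = 1x16
Op 4 cut(0, 12): punch at orig (1,12); cuts so far [(1, 9), (1, 12)]; region rows[1,2) x cols[0,16) = 1x16
Op 5 cut(0, 2): punch at orig (1,2); cuts so far [(1, 2), (1, 9), (1, 12)]; region rows[1,2) x cols[0,16) = 1x16
Op 6 cut(0, 13): punch at orig (1,13); cuts so far [(1, 2), (1, 9), (1, 12), (1, 13)]; region rows[1,2) x cols[0,16) = 1x16
Unfold 1 (reflect across h@1): 8 holes -> [(0, 2), (0, 9), (0, 12), (0, 13), (1, 2), (1, 9), (1, 12), (1, 13)]
Unfold 2 (reflect across h@2): 16 holes -> [(0, 2), (0, 9), (0, 12), (0, 13), (1, 2), (1, 9), (1, 12), (1, 13), (2, 2), (2, 9), (2, 12), (2, 13), (3, 2), (3, 9), (3, 12), (3, 13)]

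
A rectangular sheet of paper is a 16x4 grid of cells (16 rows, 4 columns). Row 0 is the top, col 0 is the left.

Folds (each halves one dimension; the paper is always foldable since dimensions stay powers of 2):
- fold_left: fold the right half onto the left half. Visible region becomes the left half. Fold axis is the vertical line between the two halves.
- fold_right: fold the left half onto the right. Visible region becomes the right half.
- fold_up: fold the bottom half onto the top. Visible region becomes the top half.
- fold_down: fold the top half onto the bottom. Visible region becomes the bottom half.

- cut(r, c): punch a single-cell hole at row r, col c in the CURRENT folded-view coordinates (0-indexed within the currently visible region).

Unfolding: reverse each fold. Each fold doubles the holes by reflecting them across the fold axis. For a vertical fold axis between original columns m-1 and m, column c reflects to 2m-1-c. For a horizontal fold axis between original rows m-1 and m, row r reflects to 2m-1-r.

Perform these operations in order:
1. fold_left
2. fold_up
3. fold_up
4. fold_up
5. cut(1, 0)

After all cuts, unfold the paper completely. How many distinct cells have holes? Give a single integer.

Answer: 16

Derivation:
Op 1 fold_left: fold axis v@2; visible region now rows[0,16) x cols[0,2) = 16x2
Op 2 fold_up: fold axis h@8; visible region now rows[0,8) x cols[0,2) = 8x2
Op 3 fold_up: fold axis h@4; visible region now rows[0,4) x cols[0,2) = 4x2
Op 4 fold_up: fold axis h@2; visible region now rows[0,2) x cols[0,2) = 2x2
Op 5 cut(1, 0): punch at orig (1,0); cuts so far [(1, 0)]; region rows[0,2) x cols[0,2) = 2x2
Unfold 1 (reflect across h@2): 2 holes -> [(1, 0), (2, 0)]
Unfold 2 (reflect across h@4): 4 holes -> [(1, 0), (2, 0), (5, 0), (6, 0)]
Unfold 3 (reflect across h@8): 8 holes -> [(1, 0), (2, 0), (5, 0), (6, 0), (9, 0), (10, 0), (13, 0), (14, 0)]
Unfold 4 (reflect across v@2): 16 holes -> [(1, 0), (1, 3), (2, 0), (2, 3), (5, 0), (5, 3), (6, 0), (6, 3), (9, 0), (9, 3), (10, 0), (10, 3), (13, 0), (13, 3), (14, 0), (14, 3)]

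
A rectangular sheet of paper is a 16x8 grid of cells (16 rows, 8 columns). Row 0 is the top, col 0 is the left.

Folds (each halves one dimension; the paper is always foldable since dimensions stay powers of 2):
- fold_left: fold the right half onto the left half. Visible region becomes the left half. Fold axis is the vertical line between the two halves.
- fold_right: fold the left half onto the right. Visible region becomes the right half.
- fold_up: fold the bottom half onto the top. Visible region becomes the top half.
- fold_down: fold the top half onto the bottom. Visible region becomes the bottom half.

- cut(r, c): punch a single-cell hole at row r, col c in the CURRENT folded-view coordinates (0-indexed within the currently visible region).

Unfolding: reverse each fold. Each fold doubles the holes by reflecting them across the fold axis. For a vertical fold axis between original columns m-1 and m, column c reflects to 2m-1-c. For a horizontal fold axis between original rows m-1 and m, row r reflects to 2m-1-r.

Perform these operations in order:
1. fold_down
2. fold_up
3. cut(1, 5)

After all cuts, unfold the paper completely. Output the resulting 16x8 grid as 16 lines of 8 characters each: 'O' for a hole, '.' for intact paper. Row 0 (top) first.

Op 1 fold_down: fold axis h@8; visible region now rows[8,16) x cols[0,8) = 8x8
Op 2 fold_up: fold axis h@12; visible region now rows[8,12) x cols[0,8) = 4x8
Op 3 cut(1, 5): punch at orig (9,5); cuts so far [(9, 5)]; region rows[8,12) x cols[0,8) = 4x8
Unfold 1 (reflect across h@12): 2 holes -> [(9, 5), (14, 5)]
Unfold 2 (reflect across h@8): 4 holes -> [(1, 5), (6, 5), (9, 5), (14, 5)]

Answer: ........
.....O..
........
........
........
........
.....O..
........
........
.....O..
........
........
........
........
.....O..
........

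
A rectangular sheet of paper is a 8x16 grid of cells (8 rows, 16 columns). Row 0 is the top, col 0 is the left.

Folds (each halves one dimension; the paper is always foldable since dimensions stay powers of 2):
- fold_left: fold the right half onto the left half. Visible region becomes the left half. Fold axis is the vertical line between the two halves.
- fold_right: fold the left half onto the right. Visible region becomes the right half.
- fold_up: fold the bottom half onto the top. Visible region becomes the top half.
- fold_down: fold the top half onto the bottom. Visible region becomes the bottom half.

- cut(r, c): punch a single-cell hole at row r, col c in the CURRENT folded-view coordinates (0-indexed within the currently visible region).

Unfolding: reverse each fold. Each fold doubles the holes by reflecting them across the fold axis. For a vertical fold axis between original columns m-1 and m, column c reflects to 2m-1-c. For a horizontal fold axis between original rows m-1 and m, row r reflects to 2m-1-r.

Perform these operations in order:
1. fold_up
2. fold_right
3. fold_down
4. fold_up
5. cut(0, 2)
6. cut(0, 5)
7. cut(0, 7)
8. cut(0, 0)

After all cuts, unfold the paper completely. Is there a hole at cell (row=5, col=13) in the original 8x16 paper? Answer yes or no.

Op 1 fold_up: fold axis h@4; visible region now rows[0,4) x cols[0,16) = 4x16
Op 2 fold_right: fold axis v@8; visible region now rows[0,4) x cols[8,16) = 4x8
Op 3 fold_down: fold axis h@2; visible region now rows[2,4) x cols[8,16) = 2x8
Op 4 fold_up: fold axis h@3; visible region now rows[2,3) x cols[8,16) = 1x8
Op 5 cut(0, 2): punch at orig (2,10); cuts so far [(2, 10)]; region rows[2,3) x cols[8,16) = 1x8
Op 6 cut(0, 5): punch at orig (2,13); cuts so far [(2, 10), (2, 13)]; region rows[2,3) x cols[8,16) = 1x8
Op 7 cut(0, 7): punch at orig (2,15); cuts so far [(2, 10), (2, 13), (2, 15)]; region rows[2,3) x cols[8,16) = 1x8
Op 8 cut(0, 0): punch at orig (2,8); cuts so far [(2, 8), (2, 10), (2, 13), (2, 15)]; region rows[2,3) x cols[8,16) = 1x8
Unfold 1 (reflect across h@3): 8 holes -> [(2, 8), (2, 10), (2, 13), (2, 15), (3, 8), (3, 10), (3, 13), (3, 15)]
Unfold 2 (reflect across h@2): 16 holes -> [(0, 8), (0, 10), (0, 13), (0, 15), (1, 8), (1, 10), (1, 13), (1, 15), (2, 8), (2, 10), (2, 13), (2, 15), (3, 8), (3, 10), (3, 13), (3, 15)]
Unfold 3 (reflect across v@8): 32 holes -> [(0, 0), (0, 2), (0, 5), (0, 7), (0, 8), (0, 10), (0, 13), (0, 15), (1, 0), (1, 2), (1, 5), (1, 7), (1, 8), (1, 10), (1, 13), (1, 15), (2, 0), (2, 2), (2, 5), (2, 7), (2, 8), (2, 10), (2, 13), (2, 15), (3, 0), (3, 2), (3, 5), (3, 7), (3, 8), (3, 10), (3, 13), (3, 15)]
Unfold 4 (reflect across h@4): 64 holes -> [(0, 0), (0, 2), (0, 5), (0, 7), (0, 8), (0, 10), (0, 13), (0, 15), (1, 0), (1, 2), (1, 5), (1, 7), (1, 8), (1, 10), (1, 13), (1, 15), (2, 0), (2, 2), (2, 5), (2, 7), (2, 8), (2, 10), (2, 13), (2, 15), (3, 0), (3, 2), (3, 5), (3, 7), (3, 8), (3, 10), (3, 13), (3, 15), (4, 0), (4, 2), (4, 5), (4, 7), (4, 8), (4, 10), (4, 13), (4, 15), (5, 0), (5, 2), (5, 5), (5, 7), (5, 8), (5, 10), (5, 13), (5, 15), (6, 0), (6, 2), (6, 5), (6, 7), (6, 8), (6, 10), (6, 13), (6, 15), (7, 0), (7, 2), (7, 5), (7, 7), (7, 8), (7, 10), (7, 13), (7, 15)]
Holes: [(0, 0), (0, 2), (0, 5), (0, 7), (0, 8), (0, 10), (0, 13), (0, 15), (1, 0), (1, 2), (1, 5), (1, 7), (1, 8), (1, 10), (1, 13), (1, 15), (2, 0), (2, 2), (2, 5), (2, 7), (2, 8), (2, 10), (2, 13), (2, 15), (3, 0), (3, 2), (3, 5), (3, 7), (3, 8), (3, 10), (3, 13), (3, 15), (4, 0), (4, 2), (4, 5), (4, 7), (4, 8), (4, 10), (4, 13), (4, 15), (5, 0), (5, 2), (5, 5), (5, 7), (5, 8), (5, 10), (5, 13), (5, 15), (6, 0), (6, 2), (6, 5), (6, 7), (6, 8), (6, 10), (6, 13), (6, 15), (7, 0), (7, 2), (7, 5), (7, 7), (7, 8), (7, 10), (7, 13), (7, 15)]

Answer: yes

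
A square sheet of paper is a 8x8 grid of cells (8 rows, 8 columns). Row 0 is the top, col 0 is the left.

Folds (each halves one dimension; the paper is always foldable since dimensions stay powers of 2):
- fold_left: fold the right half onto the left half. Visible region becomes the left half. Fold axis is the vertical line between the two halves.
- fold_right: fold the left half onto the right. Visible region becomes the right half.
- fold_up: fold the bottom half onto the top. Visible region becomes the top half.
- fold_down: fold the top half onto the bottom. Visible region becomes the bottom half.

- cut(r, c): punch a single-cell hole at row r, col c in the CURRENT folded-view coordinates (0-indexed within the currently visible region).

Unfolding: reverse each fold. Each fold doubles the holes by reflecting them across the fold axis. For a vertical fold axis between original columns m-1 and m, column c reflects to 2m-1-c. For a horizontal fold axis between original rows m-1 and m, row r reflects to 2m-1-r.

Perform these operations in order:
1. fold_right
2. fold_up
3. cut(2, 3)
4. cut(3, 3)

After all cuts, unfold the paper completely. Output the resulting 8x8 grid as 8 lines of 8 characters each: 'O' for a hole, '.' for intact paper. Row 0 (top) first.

Op 1 fold_right: fold axis v@4; visible region now rows[0,8) x cols[4,8) = 8x4
Op 2 fold_up: fold axis h@4; visible region now rows[0,4) x cols[4,8) = 4x4
Op 3 cut(2, 3): punch at orig (2,7); cuts so far [(2, 7)]; region rows[0,4) x cols[4,8) = 4x4
Op 4 cut(3, 3): punch at orig (3,7); cuts so far [(2, 7), (3, 7)]; region rows[0,4) x cols[4,8) = 4x4
Unfold 1 (reflect across h@4): 4 holes -> [(2, 7), (3, 7), (4, 7), (5, 7)]
Unfold 2 (reflect across v@4): 8 holes -> [(2, 0), (2, 7), (3, 0), (3, 7), (4, 0), (4, 7), (5, 0), (5, 7)]

Answer: ........
........
O......O
O......O
O......O
O......O
........
........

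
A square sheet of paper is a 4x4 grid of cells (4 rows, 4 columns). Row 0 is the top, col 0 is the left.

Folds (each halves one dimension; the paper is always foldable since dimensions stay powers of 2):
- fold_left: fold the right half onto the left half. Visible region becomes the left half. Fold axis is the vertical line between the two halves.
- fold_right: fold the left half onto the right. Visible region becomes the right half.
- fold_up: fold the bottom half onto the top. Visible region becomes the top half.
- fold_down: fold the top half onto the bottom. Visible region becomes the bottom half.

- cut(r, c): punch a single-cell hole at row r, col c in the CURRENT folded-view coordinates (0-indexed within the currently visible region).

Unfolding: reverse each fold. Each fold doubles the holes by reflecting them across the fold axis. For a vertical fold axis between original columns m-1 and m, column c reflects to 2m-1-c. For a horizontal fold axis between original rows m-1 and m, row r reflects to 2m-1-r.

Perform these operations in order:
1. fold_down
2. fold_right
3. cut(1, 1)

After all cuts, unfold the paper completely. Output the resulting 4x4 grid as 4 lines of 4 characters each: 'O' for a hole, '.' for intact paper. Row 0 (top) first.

Op 1 fold_down: fold axis h@2; visible region now rows[2,4) x cols[0,4) = 2x4
Op 2 fold_right: fold axis v@2; visible region now rows[2,4) x cols[2,4) = 2x2
Op 3 cut(1, 1): punch at orig (3,3); cuts so far [(3, 3)]; region rows[2,4) x cols[2,4) = 2x2
Unfold 1 (reflect across v@2): 2 holes -> [(3, 0), (3, 3)]
Unfold 2 (reflect across h@2): 4 holes -> [(0, 0), (0, 3), (3, 0), (3, 3)]

Answer: O..O
....
....
O..O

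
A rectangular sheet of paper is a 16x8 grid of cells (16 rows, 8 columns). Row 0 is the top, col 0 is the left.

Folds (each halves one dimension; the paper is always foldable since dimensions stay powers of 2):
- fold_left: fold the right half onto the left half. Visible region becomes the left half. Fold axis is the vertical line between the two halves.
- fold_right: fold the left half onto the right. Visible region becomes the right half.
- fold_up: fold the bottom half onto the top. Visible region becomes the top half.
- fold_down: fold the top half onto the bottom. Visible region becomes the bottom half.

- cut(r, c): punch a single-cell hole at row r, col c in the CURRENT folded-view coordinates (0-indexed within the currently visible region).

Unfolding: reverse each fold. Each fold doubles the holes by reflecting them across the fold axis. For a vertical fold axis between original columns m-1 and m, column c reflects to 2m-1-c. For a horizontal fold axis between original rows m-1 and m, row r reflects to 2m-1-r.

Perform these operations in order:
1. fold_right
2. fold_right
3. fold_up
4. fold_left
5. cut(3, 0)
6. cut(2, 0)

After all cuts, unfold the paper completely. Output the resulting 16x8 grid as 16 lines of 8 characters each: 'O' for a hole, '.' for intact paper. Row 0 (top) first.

Op 1 fold_right: fold axis v@4; visible region now rows[0,16) x cols[4,8) = 16x4
Op 2 fold_right: fold axis v@6; visible region now rows[0,16) x cols[6,8) = 16x2
Op 3 fold_up: fold axis h@8; visible region now rows[0,8) x cols[6,8) = 8x2
Op 4 fold_left: fold axis v@7; visible region now rows[0,8) x cols[6,7) = 8x1
Op 5 cut(3, 0): punch at orig (3,6); cuts so far [(3, 6)]; region rows[0,8) x cols[6,7) = 8x1
Op 6 cut(2, 0): punch at orig (2,6); cuts so far [(2, 6), (3, 6)]; region rows[0,8) x cols[6,7) = 8x1
Unfold 1 (reflect across v@7): 4 holes -> [(2, 6), (2, 7), (3, 6), (3, 7)]
Unfold 2 (reflect across h@8): 8 holes -> [(2, 6), (2, 7), (3, 6), (3, 7), (12, 6), (12, 7), (13, 6), (13, 7)]
Unfold 3 (reflect across v@6): 16 holes -> [(2, 4), (2, 5), (2, 6), (2, 7), (3, 4), (3, 5), (3, 6), (3, 7), (12, 4), (12, 5), (12, 6), (12, 7), (13, 4), (13, 5), (13, 6), (13, 7)]
Unfold 4 (reflect across v@4): 32 holes -> [(2, 0), (2, 1), (2, 2), (2, 3), (2, 4), (2, 5), (2, 6), (2, 7), (3, 0), (3, 1), (3, 2), (3, 3), (3, 4), (3, 5), (3, 6), (3, 7), (12, 0), (12, 1), (12, 2), (12, 3), (12, 4), (12, 5), (12, 6), (12, 7), (13, 0), (13, 1), (13, 2), (13, 3), (13, 4), (13, 5), (13, 6), (13, 7)]

Answer: ........
........
OOOOOOOO
OOOOOOOO
........
........
........
........
........
........
........
........
OOOOOOOO
OOOOOOOO
........
........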